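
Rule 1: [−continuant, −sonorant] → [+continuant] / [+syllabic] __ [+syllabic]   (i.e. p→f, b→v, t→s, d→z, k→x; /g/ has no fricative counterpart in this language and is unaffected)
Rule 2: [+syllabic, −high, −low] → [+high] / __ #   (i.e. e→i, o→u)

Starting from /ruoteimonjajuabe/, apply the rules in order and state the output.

ruoseimonjajuavi

Rule 1 (intervocalic spirantization): /t/ is a stop between vowels /o/ and /e/, so it spirantizes to the fricative [s]. /b/ is a stop between vowels /a/ and /e/, so it spirantizes to the fricative [v]. /ruoteimonjajuabe/ → ruoseimonjajuave.
Rule 2 (final vowel raising): /e/ is a mid vowel in word-final position, so it raises to [i]. /ruoseimonjajuave/ → ruoseimonjajuavi.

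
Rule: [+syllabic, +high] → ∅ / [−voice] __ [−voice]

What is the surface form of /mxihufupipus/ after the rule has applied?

mxhfpps

/i/ is a high vowel flanked by voiceless consonants /x/ and /h/, so it deletes.
/u/ is a high vowel flanked by voiceless consonants /h/ and /f/, so it deletes.
/u/ is a high vowel flanked by voiceless consonants /f/ and /p/, so it deletes.
/i/ is a high vowel flanked by voiceless consonants /p/ and /p/, so it deletes.
/u/ is a high vowel flanked by voiceless consonants /p/ and /s/, so it deletes.
Surface form: [mxhfpps].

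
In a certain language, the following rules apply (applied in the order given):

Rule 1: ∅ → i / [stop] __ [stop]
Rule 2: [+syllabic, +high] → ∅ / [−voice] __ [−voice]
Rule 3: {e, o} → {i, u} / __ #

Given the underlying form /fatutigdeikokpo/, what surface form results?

Rule 1 (stop-cluster i-epenthesis): /g/ and /d/ form a stop–stop cluster, so [i] is inserted between them. /k/ and /p/ form a stop–stop cluster, so [i] is inserted between them. /fatutigdeikokpo/ → fatutigideikokipo.
Rule 2 (high vowel syncope): /u/ is a high vowel flanked by voiceless consonants /t/ and /t/, so it deletes. /i/ is a high vowel flanked by voiceless consonants /k/ and /p/, so it deletes. /fatutigideikokipo/ → fattigideikokpo.
Rule 3 (final vowel raising): /o/ is a mid vowel in word-final position, so it raises to [u]. /fattigideikokpo/ → fattigideikokpu.

fattigideikokpu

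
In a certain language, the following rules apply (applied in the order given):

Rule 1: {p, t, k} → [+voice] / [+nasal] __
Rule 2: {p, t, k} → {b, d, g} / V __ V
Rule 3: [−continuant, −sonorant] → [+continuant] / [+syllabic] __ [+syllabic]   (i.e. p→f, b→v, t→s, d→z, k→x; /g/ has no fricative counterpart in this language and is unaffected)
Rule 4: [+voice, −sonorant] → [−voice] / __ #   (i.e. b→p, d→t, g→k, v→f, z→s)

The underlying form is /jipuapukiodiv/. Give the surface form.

Rule 1 (post-nasal voicing): no segment meets the environment; /jipuapukiodiv/ is unchanged.
Rule 2 (intervocalic voicing): /p/ is a voiceless stop between vowels /i/ and /u/, so it voices to [b]. /p/ is a voiceless stop between vowels /a/ and /u/, so it voices to [b]. /k/ is a voiceless stop between vowels /u/ and /i/, so it voices to [g]. /jipuapukiodiv/ → jibuabugiodiv.
Rule 3 (intervocalic spirantization): /b/ is a stop between vowels /i/ and /u/, so it spirantizes to the fricative [v]. /b/ is a stop between vowels /a/ and /u/, so it spirantizes to the fricative [v]. /d/ is a stop between vowels /o/ and /i/, so it spirantizes to the fricative [z]. /jibuabugiodiv/ → jivuavugioziv.
Rule 4 (final devoicing): /v/ is a voiced obstruent in word-final position, so it devoices to [f]. /jivuavugioziv/ → jivuavugiozif.

jivuavugiozif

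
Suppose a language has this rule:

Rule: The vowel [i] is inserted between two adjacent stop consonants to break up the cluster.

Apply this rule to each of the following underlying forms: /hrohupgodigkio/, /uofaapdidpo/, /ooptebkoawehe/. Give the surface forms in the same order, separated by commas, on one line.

/hrohupgodigkio/: /p/ and /g/ form a stop–stop cluster, so [i] is inserted between them. /g/ and /k/ form a stop–stop cluster, so [i] is inserted between them. → [hrohupigodigikio].
/uofaapdidpo/: /p/ and /d/ form a stop–stop cluster, so [i] is inserted between them. /d/ and /p/ form a stop–stop cluster, so [i] is inserted between them. → [uofaapididipo].
/ooptebkoawehe/: /p/ and /t/ form a stop–stop cluster, so [i] is inserted between them. /b/ and /k/ form a stop–stop cluster, so [i] is inserted between them. → [oopitebikoawehe].

hrohupigodigikio, uofaapididipo, oopitebikoawehe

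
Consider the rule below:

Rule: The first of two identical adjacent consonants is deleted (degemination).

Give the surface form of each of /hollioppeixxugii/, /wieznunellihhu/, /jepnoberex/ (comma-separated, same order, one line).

/hollioppeixxugii/: /ll/ is a geminate; the first /l/ deletes. /pp/ is a geminate; the first /p/ deletes. /xx/ is a geminate; the first /x/ deletes. → [holiopeixugii].
/wieznunellihhu/: /ll/ is a geminate; the first /l/ deletes. /hh/ is a geminate; the first /h/ deletes. → [wieznunelihu].
/jepnoberex/: the rule's environment is not met; surfaces unchanged as [jepnoberex].

holiopeixugii, wieznunelihu, jepnoberex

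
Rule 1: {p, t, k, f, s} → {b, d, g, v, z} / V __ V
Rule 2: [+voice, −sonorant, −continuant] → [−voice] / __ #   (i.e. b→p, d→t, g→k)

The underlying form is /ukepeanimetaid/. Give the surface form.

ugebeanimedait

Rule 1 (intervocalic voicing): /k/ is a voiceless obstruent between vowels /u/ and /e/, so it voices to [g]. /p/ is a voiceless obstruent between vowels /e/ and /e/, so it voices to [b]. /t/ is a voiceless obstruent between vowels /e/ and /a/, so it voices to [d]. /ukepeanimetaid/ → ugebeanimedaid.
Rule 2 (final devoicing): /d/ is a voiced stop in word-final position, so it devoices to [t]. /ugebeanimedaid/ → ugebeanimedait.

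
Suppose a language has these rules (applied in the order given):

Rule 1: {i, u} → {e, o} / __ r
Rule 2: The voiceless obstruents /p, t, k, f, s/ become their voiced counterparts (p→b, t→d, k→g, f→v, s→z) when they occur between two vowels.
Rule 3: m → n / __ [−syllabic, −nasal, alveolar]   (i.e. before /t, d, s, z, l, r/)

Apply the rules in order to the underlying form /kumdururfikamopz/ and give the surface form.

kundororfigamopz

Rule 1 (pre-rhotic lowering): /u/ is a high vowel immediately before /r/, so it lowers to [o]. /u/ is a high vowel immediately before /r/, so it lowers to [o]. /kumdururfikamopz/ → kumdororfikamopz.
Rule 2 (intervocalic voicing): /k/ is a voiceless obstruent between vowels /i/ and /a/, so it voices to [g]. /kumdororfikamopz/ → kumdororfigamopz.
Rule 3 (nasal place assimilation): /m/ precedes the alveolar consonant /d/, so it assimilates in place to [n]. /kumdororfigamopz/ → kundororfigamopz.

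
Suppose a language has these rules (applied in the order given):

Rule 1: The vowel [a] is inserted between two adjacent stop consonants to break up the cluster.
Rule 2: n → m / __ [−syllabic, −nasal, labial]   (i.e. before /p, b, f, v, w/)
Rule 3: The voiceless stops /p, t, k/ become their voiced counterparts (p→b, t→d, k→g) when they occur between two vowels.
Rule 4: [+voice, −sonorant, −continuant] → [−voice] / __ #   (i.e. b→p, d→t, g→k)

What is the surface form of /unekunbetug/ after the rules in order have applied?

Rule 1 (stop-cluster a-epenthesis): no segment meets the environment; /unekunbetug/ is unchanged.
Rule 2 (nasal place assimilation): /n/ precedes the labial consonant /b/, so it assimilates in place to [m]. /unekunbetug/ → unekumbetug.
Rule 3 (intervocalic voicing): /k/ is a voiceless stop between vowels /e/ and /u/, so it voices to [g]. /t/ is a voiceless stop between vowels /e/ and /u/, so it voices to [d]. /unekumbetug/ → unegumbedug.
Rule 4 (final devoicing): /g/ is a voiced stop in word-final position, so it devoices to [k]. /unegumbedug/ → unegumbeduk.

unegumbeduk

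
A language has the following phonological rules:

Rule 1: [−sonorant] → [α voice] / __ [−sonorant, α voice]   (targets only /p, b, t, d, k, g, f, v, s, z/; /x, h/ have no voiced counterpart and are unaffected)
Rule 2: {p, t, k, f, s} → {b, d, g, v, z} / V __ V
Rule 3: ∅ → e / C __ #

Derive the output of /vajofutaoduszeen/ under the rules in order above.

vajovudaoduzzeene

Rule 1 (regressive voicing assimilation): /s/ precedes the voiced obstruent /z/, so it voices to [z] by assimilation. /vajofutaoduszeen/ → vajofutaoduzzeen.
Rule 2 (intervocalic voicing): /f/ is a voiceless obstruent between vowels /o/ and /u/, so it voices to [v]. /t/ is a voiceless obstruent between vowels /u/ and /a/, so it voices to [d]. /vajofutaoduzzeen/ → vajovudaoduzzeen.
Rule 3 (final e-epenthesis): the form ends in the consonant /n/, so [e] is inserted word-finally. /vajovudaoduzzeen/ → vajovudaoduzzeene.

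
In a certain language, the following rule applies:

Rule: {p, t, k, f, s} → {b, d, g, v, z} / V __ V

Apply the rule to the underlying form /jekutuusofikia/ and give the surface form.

jeguduuzovigia

/k/ is a voiceless obstruent between vowels /e/ and /u/, so it voices to [g].
/t/ is a voiceless obstruent between vowels /u/ and /u/, so it voices to [d].
/s/ is a voiceless obstruent between vowels /u/ and /o/, so it voices to [z].
/f/ is a voiceless obstruent between vowels /o/ and /i/, so it voices to [v].
/k/ is a voiceless obstruent between vowels /i/ and /i/, so it voices to [g].
Surface form: [jeguduuzovigia].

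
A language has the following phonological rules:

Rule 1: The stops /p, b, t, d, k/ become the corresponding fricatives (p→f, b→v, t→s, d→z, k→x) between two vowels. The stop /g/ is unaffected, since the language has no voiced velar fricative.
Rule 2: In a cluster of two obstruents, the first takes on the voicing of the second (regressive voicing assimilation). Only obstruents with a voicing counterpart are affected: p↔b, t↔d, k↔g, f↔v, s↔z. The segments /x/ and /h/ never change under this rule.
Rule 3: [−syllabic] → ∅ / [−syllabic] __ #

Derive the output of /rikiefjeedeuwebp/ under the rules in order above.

Rule 1 (intervocalic spirantization): /k/ is a stop between vowels /i/ and /i/, so it spirantizes to the fricative [x]. /d/ is a stop between vowels /e/ and /e/, so it spirantizes to the fricative [z]. /rikiefjeedeuwebp/ → rixiefjeezeuwebp.
Rule 2 (regressive voicing assimilation): /b/ precedes the voiceless obstruent /p/, so it devoices to [p] by assimilation. /rixiefjeezeuwebp/ → rixiefjeezeuwepp.
Rule 3 (final cluster simplification): /p/ is the second consonant of a word-final cluster /pp/, so it deletes. /rixiefjeezeuwepp/ → rixiefjeezeuwep.

rixiefjeezeuwep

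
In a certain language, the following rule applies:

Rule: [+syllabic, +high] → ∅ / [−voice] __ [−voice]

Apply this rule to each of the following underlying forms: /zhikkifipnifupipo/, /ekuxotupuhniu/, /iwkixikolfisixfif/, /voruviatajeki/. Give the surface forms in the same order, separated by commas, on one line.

/zhikkifipnifupipo/: /i/ is a high vowel flanked by voiceless consonants /h/ and /k/, so it deletes. /i/ is a high vowel flanked by voiceless consonants /k/ and /f/, so it deletes. /i/ is a high vowel flanked by voiceless consonants /f/ and /p/, so it deletes. /u/ is a high vowel flanked by voiceless consonants /f/ and /p/, so it deletes. /i/ is a high vowel flanked by voiceless consonants /p/ and /p/, so it deletes. → [zhkkfpnifppo].
/ekuxotupuhniu/: /u/ is a high vowel flanked by voiceless consonants /k/ and /x/, so it deletes. /u/ is a high vowel flanked by voiceless consonants /t/ and /p/, so it deletes. /u/ is a high vowel flanked by voiceless consonants /p/ and /h/, so it deletes. → [ekxotphniu].
/iwkixikolfisixfif/: /i/ is a high vowel flanked by voiceless consonants /k/ and /x/, so it deletes. /i/ is a high vowel flanked by voiceless consonants /x/ and /k/, so it deletes. /i/ is a high vowel flanked by voiceless consonants /f/ and /s/, so it deletes. /i/ is a high vowel flanked by voiceless consonants /s/ and /x/, so it deletes. /i/ is a high vowel flanked by voiceless consonants /f/ and /f/, so it deletes. → [iwkxkolfsxff].
/voruviatajeki/: the rule's environment is not met; surfaces unchanged as [voruviatajeki].

zhkkfpnifppo, ekxotphniu, iwkxkolfsxff, voruviatajeki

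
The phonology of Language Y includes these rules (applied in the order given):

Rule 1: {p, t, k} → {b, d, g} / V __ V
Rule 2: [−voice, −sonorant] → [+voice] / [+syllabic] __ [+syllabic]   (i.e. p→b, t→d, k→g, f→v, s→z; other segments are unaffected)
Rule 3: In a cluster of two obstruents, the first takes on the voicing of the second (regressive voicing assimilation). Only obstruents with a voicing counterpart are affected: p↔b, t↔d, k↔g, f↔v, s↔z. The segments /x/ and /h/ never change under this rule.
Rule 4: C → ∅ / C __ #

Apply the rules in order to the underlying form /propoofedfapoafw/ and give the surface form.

Rule 1 (intervocalic voicing): /p/ is a voiceless stop between vowels /o/ and /o/, so it voices to [b]. /p/ is a voiceless stop between vowels /a/ and /o/, so it voices to [b]. /propoofedfapoafw/ → proboofedfaboafw.
Rule 2 (intervocalic voicing): /f/ is a voiceless obstruent between vowels /o/ and /e/, so it voices to [v]. /proboofedfaboafw/ → proboovedfaboafw.
Rule 3 (regressive voicing assimilation): /d/ precedes the voiceless obstruent /f/, so it devoices to [t] by assimilation. /proboovedfaboafw/ → proboovetfaboafw.
Rule 4 (final cluster simplification): /w/ is the second consonant of a word-final cluster /fw/, so it deletes. /proboovetfaboafw/ → proboovetfaboaf.

proboovetfaboaf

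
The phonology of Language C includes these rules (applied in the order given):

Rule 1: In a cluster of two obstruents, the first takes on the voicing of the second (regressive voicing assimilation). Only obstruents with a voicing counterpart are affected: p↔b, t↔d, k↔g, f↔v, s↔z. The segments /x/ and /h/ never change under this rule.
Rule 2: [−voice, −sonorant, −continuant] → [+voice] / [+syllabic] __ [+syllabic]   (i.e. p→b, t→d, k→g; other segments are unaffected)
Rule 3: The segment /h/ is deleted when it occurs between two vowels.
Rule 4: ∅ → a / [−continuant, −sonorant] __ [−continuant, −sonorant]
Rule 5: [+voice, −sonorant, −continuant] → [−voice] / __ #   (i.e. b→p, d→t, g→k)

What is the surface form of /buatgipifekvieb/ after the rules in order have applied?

buadagibifegviep

Rule 1 (regressive voicing assimilation): /t/ precedes the voiced obstruent /g/, so it voices to [d] by assimilation. /k/ precedes the voiced obstruent /v/, so it voices to [g] by assimilation. /buatgipifekvieb/ → buadgipifegvieb.
Rule 2 (intervocalic voicing): /p/ is a voiceless stop between vowels /i/ and /i/, so it voices to [b]. /buadgipifegvieb/ → buadgibifegvieb.
Rule 3 (intervocalic h-deletion): no segment meets the environment; /buadgibifegvieb/ is unchanged.
Rule 4 (stop-cluster a-epenthesis): /d/ and /g/ form a stop–stop cluster, so [a] is inserted between them. /buadgibifegvieb/ → buadagibifegvieb.
Rule 5 (final devoicing): /b/ is a voiced stop in word-final position, so it devoices to [p]. /buadagibifegvieb/ → buadagibifegviep.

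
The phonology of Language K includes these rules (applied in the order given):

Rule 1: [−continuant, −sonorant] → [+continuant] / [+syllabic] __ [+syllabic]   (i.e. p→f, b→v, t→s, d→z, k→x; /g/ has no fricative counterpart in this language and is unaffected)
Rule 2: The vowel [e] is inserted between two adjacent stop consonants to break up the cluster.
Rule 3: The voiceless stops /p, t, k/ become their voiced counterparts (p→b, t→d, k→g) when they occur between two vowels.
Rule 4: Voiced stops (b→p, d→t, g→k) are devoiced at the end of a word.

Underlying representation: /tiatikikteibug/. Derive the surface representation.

Rule 1 (intervocalic spirantization): /t/ is a stop between vowels /a/ and /i/, so it spirantizes to the fricative [s]. /k/ is a stop between vowels /i/ and /i/, so it spirantizes to the fricative [x]. /b/ is a stop between vowels /i/ and /u/, so it spirantizes to the fricative [v]. /tiatikikteibug/ → tiasixikteivug.
Rule 2 (stop-cluster e-epenthesis): /k/ and /t/ form a stop–stop cluster, so [e] is inserted between them. /tiasixikteivug/ → tiasixiketeivug.
Rule 3 (intervocalic voicing): /k/ is a voiceless stop between vowels /i/ and /e/, so it voices to [g]. /t/ is a voiceless stop between vowels /e/ and /e/, so it voices to [d]. /tiasixiketeivug/ → tiasixigedeivug.
Rule 4 (final devoicing): /g/ is a voiced stop in word-final position, so it devoices to [k]. /tiasixigedeivug/ → tiasixigedeivuk.

tiasixigedeivuk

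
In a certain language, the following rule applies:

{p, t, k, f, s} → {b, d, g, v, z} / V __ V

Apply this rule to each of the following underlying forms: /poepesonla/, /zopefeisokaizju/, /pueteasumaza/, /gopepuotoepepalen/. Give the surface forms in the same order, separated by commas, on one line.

/poepesonla/: /p/ is a voiceless obstruent between vowels /e/ and /e/, so it voices to [b]. /s/ is a voiceless obstruent between vowels /e/ and /o/, so it voices to [z]. → [poebezonla].
/zopefeisokaizju/: /p/ is a voiceless obstruent between vowels /o/ and /e/, so it voices to [b]. /f/ is a voiceless obstruent between vowels /e/ and /e/, so it voices to [v]. /s/ is a voiceless obstruent between vowels /i/ and /o/, so it voices to [z]. /k/ is a voiceless obstruent between vowels /o/ and /a/, so it voices to [g]. → [zobeveizogaizju].
/pueteasumaza/: /t/ is a voiceless obstruent between vowels /e/ and /e/, so it voices to [d]. /s/ is a voiceless obstruent between vowels /a/ and /u/, so it voices to [z]. → [puedeazumaza].
/gopepuotoepepalen/: /p/ is a voiceless obstruent between vowels /o/ and /e/, so it voices to [b]. /p/ is a voiceless obstruent between vowels /e/ and /u/, so it voices to [b]. /t/ is a voiceless obstruent between vowels /o/ and /o/, so it voices to [d]. /p/ is a voiceless obstruent between vowels /e/ and /e/, so it voices to [b]. /p/ is a voiceless obstruent between vowels /e/ and /a/, so it voices to [b]. → [gobebuodoebebalen].

poebezonla, zobeveizogaizju, puedeazumaza, gobebuodoebebalen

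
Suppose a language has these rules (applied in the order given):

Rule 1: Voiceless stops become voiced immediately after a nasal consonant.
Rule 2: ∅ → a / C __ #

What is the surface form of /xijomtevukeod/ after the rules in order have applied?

Rule 1 (post-nasal voicing): /t/ is a voiceless stop immediately after the nasal /m/, so it voices to [d]. /xijomtevukeod/ → xijomdevukeod.
Rule 2 (final a-epenthesis): the form ends in the consonant /d/, so [a] is inserted word-finally. /xijomdevukeod/ → xijomdevukeoda.

xijomdevukeoda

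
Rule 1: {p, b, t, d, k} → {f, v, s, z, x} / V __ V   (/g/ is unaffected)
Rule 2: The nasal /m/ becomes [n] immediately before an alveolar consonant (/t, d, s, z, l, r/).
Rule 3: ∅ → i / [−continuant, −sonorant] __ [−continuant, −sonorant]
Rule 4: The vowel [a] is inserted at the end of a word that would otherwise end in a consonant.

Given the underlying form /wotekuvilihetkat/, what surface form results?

Rule 1 (intervocalic spirantization): /t/ is a stop between vowels /o/ and /e/, so it spirantizes to the fricative [s]. /k/ is a stop between vowels /e/ and /u/, so it spirantizes to the fricative [x]. /wotekuvilihetkat/ → wosexuvilihetkat.
Rule 2 (nasal place assimilation): no segment meets the environment; /wosexuvilihetkat/ is unchanged.
Rule 3 (stop-cluster i-epenthesis): /t/ and /k/ form a stop–stop cluster, so [i] is inserted between them. /wosexuvilihetkat/ → wosexuvilihetikat.
Rule 4 (final a-epenthesis): the form ends in the consonant /t/, so [a] is inserted word-finally. /wosexuvilihetikat/ → wosexuvilihetikata.

wosexuvilihetikata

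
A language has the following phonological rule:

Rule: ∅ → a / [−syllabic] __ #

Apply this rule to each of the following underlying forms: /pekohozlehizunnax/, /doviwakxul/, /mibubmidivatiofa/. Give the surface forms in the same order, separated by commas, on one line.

pekohozlehizunnaxa, doviwakxula, mibubmidivatiofa

/pekohozlehizunnax/: the form ends in the consonant /x/, so [a] is inserted word-finally. → [pekohozlehizunnaxa].
/doviwakxul/: the form ends in the consonant /l/, so [a] is inserted word-finally. → [doviwakxula].
/mibubmidivatiofa/: the rule's environment is not met; surfaces unchanged as [mibubmidivatiofa].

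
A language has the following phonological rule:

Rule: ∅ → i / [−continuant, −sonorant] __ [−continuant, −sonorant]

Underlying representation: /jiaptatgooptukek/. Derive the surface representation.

jiapitatigoopitukek

/p/ and /t/ form a stop–stop cluster, so [i] is inserted between them.
/t/ and /g/ form a stop–stop cluster, so [i] is inserted between them.
/p/ and /t/ form a stop–stop cluster, so [i] is inserted between them.
Surface form: [jiapitatigoopitukek].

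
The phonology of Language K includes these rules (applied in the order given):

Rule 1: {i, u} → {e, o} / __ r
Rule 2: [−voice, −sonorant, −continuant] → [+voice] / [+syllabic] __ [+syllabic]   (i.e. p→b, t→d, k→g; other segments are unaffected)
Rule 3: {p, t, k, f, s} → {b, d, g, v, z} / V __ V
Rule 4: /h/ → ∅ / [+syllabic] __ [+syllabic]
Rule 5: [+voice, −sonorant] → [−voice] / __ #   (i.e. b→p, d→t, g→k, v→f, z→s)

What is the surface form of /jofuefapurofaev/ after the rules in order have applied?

jovuevaborovaef

Rule 1 (pre-rhotic lowering): /u/ is a high vowel immediately before /r/, so it lowers to [o]. /jofuefapurofaev/ → jofuefaporofaev.
Rule 2 (intervocalic voicing): /p/ is a voiceless stop between vowels /a/ and /o/, so it voices to [b]. /jofuefaporofaev/ → jofuefaborofaev.
Rule 3 (intervocalic voicing): /f/ is a voiceless obstruent between vowels /o/ and /u/, so it voices to [v]. /f/ is a voiceless obstruent between vowels /e/ and /a/, so it voices to [v]. /f/ is a voiceless obstruent between vowels /o/ and /a/, so it voices to [v]. /jofuefaborofaev/ → jovuevaborovaev.
Rule 4 (intervocalic h-deletion): no segment meets the environment; /jovuevaborovaev/ is unchanged.
Rule 5 (final devoicing): /v/ is a voiced obstruent in word-final position, so it devoices to [f]. /jovuevaborovaev/ → jovuevaborovaef.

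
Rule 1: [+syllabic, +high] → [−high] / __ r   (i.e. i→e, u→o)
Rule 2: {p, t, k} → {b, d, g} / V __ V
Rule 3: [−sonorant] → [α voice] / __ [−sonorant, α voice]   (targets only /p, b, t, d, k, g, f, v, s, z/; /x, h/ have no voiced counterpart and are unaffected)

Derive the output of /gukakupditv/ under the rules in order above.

Rule 1 (pre-rhotic lowering): no segment meets the environment; /gukakupditv/ is unchanged.
Rule 2 (intervocalic voicing): /k/ is a voiceless stop between vowels /u/ and /a/, so it voices to [g]. /k/ is a voiceless stop between vowels /a/ and /u/, so it voices to [g]. /gukakupditv/ → gugagupditv.
Rule 3 (regressive voicing assimilation): /p/ precedes the voiced obstruent /d/, so it voices to [b] by assimilation. /t/ precedes the voiced obstruent /v/, so it voices to [d] by assimilation. /gugagupditv/ → gugagubdidv.

gugagubdidv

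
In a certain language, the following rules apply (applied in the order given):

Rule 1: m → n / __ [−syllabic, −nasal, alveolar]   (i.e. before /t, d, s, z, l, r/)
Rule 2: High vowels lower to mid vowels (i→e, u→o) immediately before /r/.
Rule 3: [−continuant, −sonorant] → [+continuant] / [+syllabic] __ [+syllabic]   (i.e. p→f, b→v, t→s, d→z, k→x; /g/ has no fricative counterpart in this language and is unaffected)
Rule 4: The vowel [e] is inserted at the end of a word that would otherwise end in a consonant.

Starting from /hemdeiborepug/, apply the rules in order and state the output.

Rule 1 (nasal place assimilation): /m/ precedes the alveolar consonant /d/, so it assimilates in place to [n]. /hemdeiborepug/ → hendeiborepug.
Rule 2 (pre-rhotic lowering): no segment meets the environment; /hendeiborepug/ is unchanged.
Rule 3 (intervocalic spirantization): /b/ is a stop between vowels /i/ and /o/, so it spirantizes to the fricative [v]. /p/ is a stop between vowels /e/ and /u/, so it spirantizes to the fricative [f]. /hendeiborepug/ → hendeivorefug.
Rule 4 (final e-epenthesis): the form ends in the consonant /g/, so [e] is inserted word-finally. /hendeivorefug/ → hendeivorefuge.

hendeivorefuge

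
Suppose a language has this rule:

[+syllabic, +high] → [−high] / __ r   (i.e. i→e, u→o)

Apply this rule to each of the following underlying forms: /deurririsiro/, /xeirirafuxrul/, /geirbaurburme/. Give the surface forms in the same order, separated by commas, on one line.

deorrerisero, xeererafuxrul, geerbaorborme

/deurririsiro/: /u/ is a high vowel immediately before /r/, so it lowers to [o]. /i/ is a high vowel immediately before /r/, so it lowers to [e]. /i/ is a high vowel immediately before /r/, so it lowers to [e]. → [deorrerisero].
/xeirirafuxrul/: /i/ is a high vowel immediately before /r/, so it lowers to [e]. /i/ is a high vowel immediately before /r/, so it lowers to [e]. → [xeererafuxrul].
/geirbaurburme/: /i/ is a high vowel immediately before /r/, so it lowers to [e]. /u/ is a high vowel immediately before /r/, so it lowers to [o]. /u/ is a high vowel immediately before /r/, so it lowers to [o]. → [geerbaorborme].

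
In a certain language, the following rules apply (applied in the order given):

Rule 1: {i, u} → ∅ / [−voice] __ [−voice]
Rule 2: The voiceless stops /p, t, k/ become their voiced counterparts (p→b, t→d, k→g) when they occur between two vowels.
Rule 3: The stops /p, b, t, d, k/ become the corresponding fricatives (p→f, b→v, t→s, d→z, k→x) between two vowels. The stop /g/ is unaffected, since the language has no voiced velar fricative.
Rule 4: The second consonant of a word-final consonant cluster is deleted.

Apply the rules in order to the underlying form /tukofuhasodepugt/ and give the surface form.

tkofhasozevug

Rule 1 (high vowel syncope): /u/ is a high vowel flanked by voiceless consonants /t/ and /k/, so it deletes. /u/ is a high vowel flanked by voiceless consonants /f/ and /h/, so it deletes. /tukofuhasodepugt/ → tkofhasodepugt.
Rule 2 (intervocalic voicing): /p/ is a voiceless stop between vowels /e/ and /u/, so it voices to [b]. /tkofhasodepugt/ → tkofhasodebugt.
Rule 3 (intervocalic spirantization): /d/ is a stop between vowels /o/ and /e/, so it spirantizes to the fricative [z]. /b/ is a stop between vowels /e/ and /u/, so it spirantizes to the fricative [v]. /tkofhasodebugt/ → tkofhasozevugt.
Rule 4 (final cluster simplification): /t/ is the second consonant of a word-final cluster /gt/, so it deletes. /tkofhasozevugt/ → tkofhasozevug.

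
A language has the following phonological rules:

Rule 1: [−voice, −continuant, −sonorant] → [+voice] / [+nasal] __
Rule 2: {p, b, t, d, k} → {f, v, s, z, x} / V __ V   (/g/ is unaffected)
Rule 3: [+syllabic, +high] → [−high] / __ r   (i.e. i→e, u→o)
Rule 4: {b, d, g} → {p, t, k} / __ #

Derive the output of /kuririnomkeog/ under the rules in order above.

korerinomgeok

Rule 1 (post-nasal voicing): /k/ is a voiceless stop immediately after the nasal /m/, so it voices to [g]. /kuririnomkeog/ → kuririnomgeog.
Rule 2 (intervocalic spirantization): no segment meets the environment; /kuririnomgeog/ is unchanged.
Rule 3 (pre-rhotic lowering): /u/ is a high vowel immediately before /r/, so it lowers to [o]. /i/ is a high vowel immediately before /r/, so it lowers to [e]. /kuririnomgeog/ → korerinomgeog.
Rule 4 (final devoicing): /g/ is a voiced stop in word-final position, so it devoices to [k]. /korerinomgeog/ → korerinomgeok.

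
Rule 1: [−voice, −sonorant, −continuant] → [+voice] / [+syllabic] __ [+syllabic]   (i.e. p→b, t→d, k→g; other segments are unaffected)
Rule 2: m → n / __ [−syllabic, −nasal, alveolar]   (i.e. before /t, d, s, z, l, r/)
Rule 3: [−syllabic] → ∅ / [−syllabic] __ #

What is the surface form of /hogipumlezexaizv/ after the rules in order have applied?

hogibunlezexaiz

Rule 1 (intervocalic voicing): /p/ is a voiceless stop between vowels /i/ and /u/, so it voices to [b]. /hogipumlezexaizv/ → hogibumlezexaizv.
Rule 2 (nasal place assimilation): /m/ precedes the alveolar consonant /l/, so it assimilates in place to [n]. /hogibumlezexaizv/ → hogibunlezexaizv.
Rule 3 (final cluster simplification): /v/ is the second consonant of a word-final cluster /zv/, so it deletes. /hogibunlezexaizv/ → hogibunlezexaiz.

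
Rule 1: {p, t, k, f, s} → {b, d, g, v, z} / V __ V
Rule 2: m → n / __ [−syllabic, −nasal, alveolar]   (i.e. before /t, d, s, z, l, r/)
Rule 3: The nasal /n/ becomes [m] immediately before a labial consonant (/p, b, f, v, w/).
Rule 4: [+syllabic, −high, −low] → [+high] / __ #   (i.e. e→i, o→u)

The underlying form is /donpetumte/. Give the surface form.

dompedunti

Rule 1 (intervocalic voicing): /t/ is a voiceless obstruent between vowels /e/ and /u/, so it voices to [d]. /donpetumte/ → donpedumte.
Rule 2 (nasal place assimilation): /m/ precedes the alveolar consonant /t/, so it assimilates in place to [n]. /donpedumte/ → donpedunte.
Rule 3 (nasal place assimilation): /n/ precedes the labial consonant /p/, so it assimilates in place to [m]. /donpedunte/ → dompedunte.
Rule 4 (final vowel raising): /e/ is a mid vowel in word-final position, so it raises to [i]. /dompedunte/ → dompedunti.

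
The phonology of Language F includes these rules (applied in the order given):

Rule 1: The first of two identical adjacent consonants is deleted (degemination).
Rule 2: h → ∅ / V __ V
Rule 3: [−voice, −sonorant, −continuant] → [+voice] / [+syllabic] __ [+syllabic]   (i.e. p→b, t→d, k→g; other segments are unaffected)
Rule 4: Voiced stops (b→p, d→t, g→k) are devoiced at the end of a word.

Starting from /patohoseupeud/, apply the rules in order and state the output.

Rule 1 (degemination): no segment meets the environment; /patohoseupeud/ is unchanged.
Rule 2 (intervocalic h-deletion): /h/ occurs between vowels /o/ and /o/, so it deletes. /patohoseupeud/ → patooseupeud.
Rule 3 (intervocalic voicing): /t/ is a voiceless stop between vowels /a/ and /o/, so it voices to [d]. /p/ is a voiceless stop between vowels /u/ and /e/, so it voices to [b]. /patooseupeud/ → padooseubeud.
Rule 4 (final devoicing): /d/ is a voiced stop in word-final position, so it devoices to [t]. /padooseubeud/ → padooseubeut.

padooseubeut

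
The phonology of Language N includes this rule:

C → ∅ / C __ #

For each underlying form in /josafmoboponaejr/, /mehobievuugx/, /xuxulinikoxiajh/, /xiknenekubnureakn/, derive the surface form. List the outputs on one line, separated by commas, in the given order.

josafmoboponaej, mehobievuug, xuxulinikoxiaj, xiknenekubnureak

/josafmoboponaejr/: /r/ is the second consonant of a word-final cluster /jr/, so it deletes. → [josafmoboponaej].
/mehobievuugx/: /x/ is the second consonant of a word-final cluster /gx/, so it deletes. → [mehobievuug].
/xuxulinikoxiajh/: /h/ is the second consonant of a word-final cluster /jh/, so it deletes. → [xuxulinikoxiaj].
/xiknenekubnureakn/: /n/ is the second consonant of a word-final cluster /kn/, so it deletes. → [xiknenekubnureak].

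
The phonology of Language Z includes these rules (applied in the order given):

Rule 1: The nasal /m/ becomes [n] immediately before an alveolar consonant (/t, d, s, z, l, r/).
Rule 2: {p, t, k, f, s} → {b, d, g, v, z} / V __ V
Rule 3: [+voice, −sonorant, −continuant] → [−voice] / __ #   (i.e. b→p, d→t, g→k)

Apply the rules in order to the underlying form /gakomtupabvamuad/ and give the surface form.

gagontubabvamuat

Rule 1 (nasal place assimilation): /m/ precedes the alveolar consonant /t/, so it assimilates in place to [n]. /gakomtupabvamuad/ → gakontupabvamuad.
Rule 2 (intervocalic voicing): /k/ is a voiceless obstruent between vowels /a/ and /o/, so it voices to [g]. /p/ is a voiceless obstruent between vowels /u/ and /a/, so it voices to [b]. /gakontupabvamuad/ → gagontubabvamuad.
Rule 3 (final devoicing): /d/ is a voiced stop in word-final position, so it devoices to [t]. /gagontubabvamuad/ → gagontubabvamuat.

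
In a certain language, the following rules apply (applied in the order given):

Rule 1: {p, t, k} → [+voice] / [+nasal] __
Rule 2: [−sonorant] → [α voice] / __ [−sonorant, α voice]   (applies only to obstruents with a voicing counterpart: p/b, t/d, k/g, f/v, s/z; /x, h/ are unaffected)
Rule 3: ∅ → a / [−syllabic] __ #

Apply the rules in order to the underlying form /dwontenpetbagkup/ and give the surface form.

dwondenbedbakkupa

Rule 1 (post-nasal voicing): /t/ is a voiceless stop immediately after the nasal /n/, so it voices to [d]. /p/ is a voiceless stop immediately after the nasal /n/, so it voices to [b]. /dwontenpetbagkup/ → dwondenbetbagkup.
Rule 2 (regressive voicing assimilation): /t/ precedes the voiced obstruent /b/, so it voices to [d] by assimilation. /g/ precedes the voiceless obstruent /k/, so it devoices to [k] by assimilation. /dwondenbetbagkup/ → dwondenbedbakkup.
Rule 3 (final a-epenthesis): the form ends in the consonant /p/, so [a] is inserted word-finally. /dwondenbedbakkup/ → dwondenbedbakkupa.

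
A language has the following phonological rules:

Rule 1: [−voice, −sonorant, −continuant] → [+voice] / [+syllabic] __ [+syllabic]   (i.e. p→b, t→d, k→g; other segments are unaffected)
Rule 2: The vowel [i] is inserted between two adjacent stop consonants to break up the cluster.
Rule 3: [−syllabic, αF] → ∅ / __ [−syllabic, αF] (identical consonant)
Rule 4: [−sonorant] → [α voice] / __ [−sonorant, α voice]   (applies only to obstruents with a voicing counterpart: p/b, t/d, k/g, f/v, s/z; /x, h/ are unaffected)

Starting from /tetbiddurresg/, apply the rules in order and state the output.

Rule 1 (intervocalic voicing): no segment meets the environment; /tetbiddurresg/ is unchanged.
Rule 2 (stop-cluster i-epenthesis): /t/ and /b/ form a stop–stop cluster, so [i] is inserted between them. /d/ and /d/ form a stop–stop cluster, so [i] is inserted between them. /tetbiddurresg/ → tetibididurresg.
Rule 3 (degemination): /rr/ is a geminate; the first /r/ deletes. /tetibididurresg/ → tetibididuresg.
Rule 4 (regressive voicing assimilation): /s/ precedes the voiced obstruent /g/, so it voices to [z] by assimilation. /tetibididuresg/ → tetibididurezg.

tetibididurezg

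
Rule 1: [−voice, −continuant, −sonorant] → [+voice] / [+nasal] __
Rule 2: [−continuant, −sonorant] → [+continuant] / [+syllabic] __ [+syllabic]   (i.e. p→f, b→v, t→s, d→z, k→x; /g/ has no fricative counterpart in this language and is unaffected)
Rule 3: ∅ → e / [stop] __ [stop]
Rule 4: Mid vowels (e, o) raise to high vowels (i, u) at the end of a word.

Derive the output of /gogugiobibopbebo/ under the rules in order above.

Rule 1 (post-nasal voicing): no segment meets the environment; /gogugiobibopbebo/ is unchanged.
Rule 2 (intervocalic spirantization): /b/ is a stop between vowels /o/ and /i/, so it spirantizes to the fricative [v]. /b/ is a stop between vowels /i/ and /o/, so it spirantizes to the fricative [v]. /b/ is a stop between vowels /e/ and /o/, so it spirantizes to the fricative [v]. /gogugiobibopbebo/ → gogugiovivopbevo.
Rule 3 (stop-cluster e-epenthesis): /p/ and /b/ form a stop–stop cluster, so [e] is inserted between them. /gogugiovivopbevo/ → gogugiovivopebevo.
Rule 4 (final vowel raising): /o/ is a mid vowel in word-final position, so it raises to [u]. /gogugiovivopebevo/ → gogugiovivopebevu.

gogugiovivopebevu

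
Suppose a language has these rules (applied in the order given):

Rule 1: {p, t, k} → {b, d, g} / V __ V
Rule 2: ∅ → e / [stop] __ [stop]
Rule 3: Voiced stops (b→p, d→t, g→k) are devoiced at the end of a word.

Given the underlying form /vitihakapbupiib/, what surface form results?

vidihagapebubiip

Rule 1 (intervocalic voicing): /t/ is a voiceless stop between vowels /i/ and /i/, so it voices to [d]. /k/ is a voiceless stop between vowels /a/ and /a/, so it voices to [g]. /p/ is a voiceless stop between vowels /u/ and /i/, so it voices to [b]. /vitihakapbupiib/ → vidihagapbubiib.
Rule 2 (stop-cluster e-epenthesis): /p/ and /b/ form a stop–stop cluster, so [e] is inserted between them. /vidihagapbubiib/ → vidihagapebubiib.
Rule 3 (final devoicing): /b/ is a voiced stop in word-final position, so it devoices to [p]. /vidihagapebubiib/ → vidihagapebubiip.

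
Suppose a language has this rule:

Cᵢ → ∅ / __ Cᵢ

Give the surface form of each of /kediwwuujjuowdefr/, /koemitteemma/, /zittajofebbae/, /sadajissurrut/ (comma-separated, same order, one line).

kediwuujuowdefr, koemiteema, zitajofebae, sadajisurut

/kediwwuujjuowdefr/: /ww/ is a geminate; the first /w/ deletes. /jj/ is a geminate; the first /j/ deletes. → [kediwuujuowdefr].
/koemitteemma/: /tt/ is a geminate; the first /t/ deletes. /mm/ is a geminate; the first /m/ deletes. → [koemiteema].
/zittajofebbae/: /tt/ is a geminate; the first /t/ deletes. /bb/ is a geminate; the first /b/ deletes. → [zitajofebae].
/sadajissurrut/: /ss/ is a geminate; the first /s/ deletes. /rr/ is a geminate; the first /r/ deletes. → [sadajisurut].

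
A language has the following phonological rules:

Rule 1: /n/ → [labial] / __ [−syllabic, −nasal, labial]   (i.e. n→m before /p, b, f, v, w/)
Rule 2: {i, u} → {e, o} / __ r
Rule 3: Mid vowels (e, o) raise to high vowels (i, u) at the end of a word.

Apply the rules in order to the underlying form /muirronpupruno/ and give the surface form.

Rule 1 (nasal place assimilation): /n/ precedes the labial consonant /p/, so it assimilates in place to [m]. /muirronpupruno/ → muirrompupruno.
Rule 2 (pre-rhotic lowering): /i/ is a high vowel immediately before /r/, so it lowers to [e]. /muirrompupruno/ → muerrompupruno.
Rule 3 (final vowel raising): /o/ is a mid vowel in word-final position, so it raises to [u]. /muerrompupruno/ → muerrompuprunu.

muerrompuprunu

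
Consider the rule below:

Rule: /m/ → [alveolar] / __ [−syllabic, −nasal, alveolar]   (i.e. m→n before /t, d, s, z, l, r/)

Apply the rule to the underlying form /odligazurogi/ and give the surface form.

odligazurogi

No segment of /odligazurogi/ meets the structural description of the rule, so the form surfaces unchanged.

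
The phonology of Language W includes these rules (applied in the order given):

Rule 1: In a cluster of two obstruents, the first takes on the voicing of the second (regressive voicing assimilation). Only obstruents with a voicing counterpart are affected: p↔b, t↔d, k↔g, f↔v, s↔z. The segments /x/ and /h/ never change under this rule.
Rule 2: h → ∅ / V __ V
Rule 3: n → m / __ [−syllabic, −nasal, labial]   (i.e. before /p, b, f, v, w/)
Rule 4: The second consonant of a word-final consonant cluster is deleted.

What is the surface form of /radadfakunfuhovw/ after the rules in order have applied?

Rule 1 (regressive voicing assimilation): /d/ precedes the voiceless obstruent /f/, so it devoices to [t] by assimilation. /radadfakunfuhovw/ → radatfakunfuhovw.
Rule 2 (intervocalic h-deletion): /h/ occurs between vowels /u/ and /o/, so it deletes. /radatfakunfuhovw/ → radatfakunfuovw.
Rule 3 (nasal place assimilation): /n/ precedes the labial consonant /f/, so it assimilates in place to [m]. /radatfakunfuovw/ → radatfakumfuovw.
Rule 4 (final cluster simplification): /w/ is the second consonant of a word-final cluster /vw/, so it deletes. /radatfakumfuovw/ → radatfakumfuov.

radatfakumfuov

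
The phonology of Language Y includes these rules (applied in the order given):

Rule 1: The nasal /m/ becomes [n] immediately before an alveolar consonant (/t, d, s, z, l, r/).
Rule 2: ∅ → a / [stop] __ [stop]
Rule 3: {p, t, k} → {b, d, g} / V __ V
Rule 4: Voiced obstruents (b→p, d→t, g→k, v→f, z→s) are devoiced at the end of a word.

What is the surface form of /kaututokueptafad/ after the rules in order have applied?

Rule 1 (nasal place assimilation): no segment meets the environment; /kaututokueptafad/ is unchanged.
Rule 2 (stop-cluster a-epenthesis): /p/ and /t/ form a stop–stop cluster, so [a] is inserted between them. /kaututokueptafad/ → kaututokuepatafad.
Rule 3 (intervocalic voicing): /t/ is a voiceless stop between vowels /u/ and /u/, so it voices to [d]. /t/ is a voiceless stop between vowels /u/ and /o/, so it voices to [d]. /k/ is a voiceless stop between vowels /o/ and /u/, so it voices to [g]. /p/ is a voiceless stop between vowels /e/ and /a/, so it voices to [b]. /t/ is a voiceless stop between vowels /a/ and /a/, so it voices to [d]. /kaututokuepatafad/ → kaududoguebadafad.
Rule 4 (final devoicing): /d/ is a voiced obstruent in word-final position, so it devoices to [t]. /kaududoguebadafad/ → kaududoguebadafat.

kaududoguebadafat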